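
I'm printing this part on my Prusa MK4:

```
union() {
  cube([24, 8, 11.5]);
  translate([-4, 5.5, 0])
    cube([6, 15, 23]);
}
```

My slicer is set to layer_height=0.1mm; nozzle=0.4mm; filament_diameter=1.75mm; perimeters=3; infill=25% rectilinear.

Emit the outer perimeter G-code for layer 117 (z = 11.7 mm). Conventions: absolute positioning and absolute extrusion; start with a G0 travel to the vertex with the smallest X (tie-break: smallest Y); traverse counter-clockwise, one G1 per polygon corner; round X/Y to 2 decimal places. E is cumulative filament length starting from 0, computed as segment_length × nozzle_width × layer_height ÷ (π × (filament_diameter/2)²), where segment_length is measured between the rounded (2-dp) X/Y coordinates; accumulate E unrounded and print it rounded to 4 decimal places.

At z = 11.7 mm: the cube is not intersected at this z (z outside [0, 11.5]); the cube at (-4, 5.5) is present — its section is the full 6×15 rectangle; Taking the union: only the 6×15 cube at (-4, 5.5) is present, so the union is just that shape — 1 connected region. The outline is a single polygon with 4 vertices. Extrusion per mm of travel: 0.4 × 0.1 / (π × 0.875²) = 0.016630. Accumulating E over each segment gives final E = 0.6985.

G0 X-4.00 Y5.50 Z11.70
G1 X2.00 Y5.50 E0.0998
G1 X2.00 Y20.50 E0.3492
G1 X-4.00 Y20.50 E0.4490
G1 X-4.00 Y5.50 E0.6985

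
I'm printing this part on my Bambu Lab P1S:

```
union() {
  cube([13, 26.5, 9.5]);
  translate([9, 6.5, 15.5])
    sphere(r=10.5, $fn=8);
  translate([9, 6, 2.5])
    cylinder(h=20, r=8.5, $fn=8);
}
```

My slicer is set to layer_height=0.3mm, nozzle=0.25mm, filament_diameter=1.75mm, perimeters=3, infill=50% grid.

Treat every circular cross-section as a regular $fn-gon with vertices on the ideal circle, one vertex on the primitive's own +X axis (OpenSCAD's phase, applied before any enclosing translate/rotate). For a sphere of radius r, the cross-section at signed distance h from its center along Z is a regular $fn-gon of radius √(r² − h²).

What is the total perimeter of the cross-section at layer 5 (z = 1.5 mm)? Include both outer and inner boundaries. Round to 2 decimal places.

79.00 mm

At z = 1.5 mm: the cube (footprint 13×26.5) is included at this height (perimeter 79.00 mm); the sphere at (9, 6.5) does not reach this height (|z−center|=14.000 > r=10.5); the cylinder at (9, 6) is absent (z outside [2.5, 22.5]); Combining (union): only the 13×26.5 cube is present, so the union is just that shape — boundary = 79.00 mm. Overall, the cross-section is a single solid region. Total boundary length (outer) = 79.00 mm.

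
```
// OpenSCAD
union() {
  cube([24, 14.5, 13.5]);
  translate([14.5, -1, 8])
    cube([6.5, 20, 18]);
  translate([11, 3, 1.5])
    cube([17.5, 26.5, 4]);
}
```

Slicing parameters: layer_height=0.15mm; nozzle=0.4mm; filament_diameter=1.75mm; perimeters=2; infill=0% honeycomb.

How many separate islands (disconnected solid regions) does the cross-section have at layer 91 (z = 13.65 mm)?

1

At z = 13.65 mm: the cube does not reach this height (z outside [0, 13.5]); the cube at (14.5, -1) is present — its section is the full 6.5×20 rectangle; the cube at (11, 3) is absent (z outside [1.5, 5.5]); Taking the union: only the 6.5×20 cube at (14.5, -1) is present, so the union is just that shape — 1 connected region. Overall, the cross-section is a single solid region. Island count = 1.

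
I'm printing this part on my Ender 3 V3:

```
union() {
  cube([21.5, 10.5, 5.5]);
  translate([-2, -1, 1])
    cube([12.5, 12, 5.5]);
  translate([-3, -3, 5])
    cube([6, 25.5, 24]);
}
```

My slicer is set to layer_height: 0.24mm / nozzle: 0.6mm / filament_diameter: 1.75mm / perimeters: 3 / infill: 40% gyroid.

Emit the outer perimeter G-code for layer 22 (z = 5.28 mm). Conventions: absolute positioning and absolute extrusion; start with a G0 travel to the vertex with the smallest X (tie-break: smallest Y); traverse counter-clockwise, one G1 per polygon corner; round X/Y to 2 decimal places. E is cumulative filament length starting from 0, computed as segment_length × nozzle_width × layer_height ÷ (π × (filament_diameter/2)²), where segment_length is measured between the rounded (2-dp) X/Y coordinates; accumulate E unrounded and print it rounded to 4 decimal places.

G0 X-3.00 Y-3.00 Z5.28
G1 X3.00 Y-3.00 E0.3592
G1 X3.00 Y-1.00 E0.4789
G1 X10.50 Y-1.00 E0.9280
G1 X10.50 Y0.00 E0.9878
G1 X21.50 Y0.00 E1.6464
G1 X21.50 Y10.50 E2.2750
G1 X10.50 Y10.50 E2.9335
G1 X10.50 Y11.00 E2.9635
G1 X3.00 Y11.00 E3.4125
G1 X3.00 Y22.50 E4.1010
G1 X-3.00 Y22.50 E4.4602
G1 X-3.00 Y-3.00 E5.9868

At z = 5.28 mm: the 21.5×10.5 cube contributes its full rectangle; the 12.5×12 cube at (-2, -1) contributes its full rectangle; the cube at (-3, -3) is present — its section is the full 6×25.5 rectangle; Combining (union): the regions partially overlap (shared area 170.25 mm²), so overlapping operands fuse into one piece — 1 connected region. The outline is a single polygon with 12 vertices. Extrusion per mm of travel: 0.6 × 0.24 / (π × 0.875²) = 0.059868. Accumulating E over each segment gives final E = 5.9868.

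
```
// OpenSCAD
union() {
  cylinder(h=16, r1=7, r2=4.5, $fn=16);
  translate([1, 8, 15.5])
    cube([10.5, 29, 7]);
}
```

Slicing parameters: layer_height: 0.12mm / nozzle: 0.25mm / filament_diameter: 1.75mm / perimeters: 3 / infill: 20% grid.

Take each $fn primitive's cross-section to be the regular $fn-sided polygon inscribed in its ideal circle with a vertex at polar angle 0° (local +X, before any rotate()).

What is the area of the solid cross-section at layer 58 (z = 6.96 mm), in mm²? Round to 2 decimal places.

107.02 mm²

At z = 6.96 mm: the cone (r1=7→r2=4.5) has section circumradius 5.912 here — a regular 16-gon (area = (16/2)·5.912²·sin(360°/16) = 107.02 mm²); the cube at (1, 8) does not reach this height (z outside [15.5, 22.5]); Taking the union: only the cone is present, so the union is just that shape — area = 107.02 mm². Overall, the cross-section is a single solid region. Net area = 107.02 mm².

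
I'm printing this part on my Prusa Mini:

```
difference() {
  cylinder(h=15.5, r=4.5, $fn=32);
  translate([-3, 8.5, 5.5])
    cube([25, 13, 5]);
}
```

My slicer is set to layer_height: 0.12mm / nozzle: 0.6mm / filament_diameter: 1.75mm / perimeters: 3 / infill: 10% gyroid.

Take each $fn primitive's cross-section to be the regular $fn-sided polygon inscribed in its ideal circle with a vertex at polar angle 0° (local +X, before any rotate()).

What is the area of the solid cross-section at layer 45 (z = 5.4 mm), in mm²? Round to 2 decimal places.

At z = 5.4 mm: the r=4.5 cylinder gives a regular 32-gon of circumradius 4.5 (constant along its height) (area = (32/2)·4.500²·sin(360°/32) = 63.21 mm²); the cube at (-3, 8.5) is absent (z outside [5.5, 10.5]); Taking the first minus the rest: none of the subtracted shapes is present at this height, so the r=4.5 cylinder is unchanged — area = 63.21 mm². Overall, the cross-section is a single solid region. Net area = 63.21 mm².

63.21 mm²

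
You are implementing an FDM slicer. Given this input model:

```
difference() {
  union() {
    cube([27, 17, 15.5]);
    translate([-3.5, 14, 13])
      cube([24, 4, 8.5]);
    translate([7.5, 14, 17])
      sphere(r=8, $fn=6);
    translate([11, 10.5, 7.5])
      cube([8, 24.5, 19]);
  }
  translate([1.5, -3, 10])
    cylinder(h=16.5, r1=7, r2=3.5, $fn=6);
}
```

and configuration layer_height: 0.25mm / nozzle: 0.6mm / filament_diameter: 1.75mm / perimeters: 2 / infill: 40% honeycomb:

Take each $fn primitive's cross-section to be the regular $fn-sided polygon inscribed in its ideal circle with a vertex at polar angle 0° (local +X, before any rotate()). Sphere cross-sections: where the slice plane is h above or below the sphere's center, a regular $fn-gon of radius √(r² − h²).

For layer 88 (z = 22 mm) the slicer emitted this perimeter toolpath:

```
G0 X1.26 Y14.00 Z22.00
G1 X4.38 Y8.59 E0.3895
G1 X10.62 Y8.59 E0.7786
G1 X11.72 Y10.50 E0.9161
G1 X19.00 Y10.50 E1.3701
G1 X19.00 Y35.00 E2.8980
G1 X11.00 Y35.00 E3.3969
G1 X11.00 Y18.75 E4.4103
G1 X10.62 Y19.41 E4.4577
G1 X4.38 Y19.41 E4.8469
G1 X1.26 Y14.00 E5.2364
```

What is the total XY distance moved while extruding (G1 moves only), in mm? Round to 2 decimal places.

Sum the Euclidean lengths of each G1 segment: total = 83.97 mm.

83.97 mm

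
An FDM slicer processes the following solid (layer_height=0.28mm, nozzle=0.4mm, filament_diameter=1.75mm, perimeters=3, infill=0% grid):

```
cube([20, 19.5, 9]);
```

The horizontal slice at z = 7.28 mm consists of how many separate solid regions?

1

At z = 7.28 mm: the cube is present — its section is the full 20×19.5 rectangle. The result has 1 disconnected region.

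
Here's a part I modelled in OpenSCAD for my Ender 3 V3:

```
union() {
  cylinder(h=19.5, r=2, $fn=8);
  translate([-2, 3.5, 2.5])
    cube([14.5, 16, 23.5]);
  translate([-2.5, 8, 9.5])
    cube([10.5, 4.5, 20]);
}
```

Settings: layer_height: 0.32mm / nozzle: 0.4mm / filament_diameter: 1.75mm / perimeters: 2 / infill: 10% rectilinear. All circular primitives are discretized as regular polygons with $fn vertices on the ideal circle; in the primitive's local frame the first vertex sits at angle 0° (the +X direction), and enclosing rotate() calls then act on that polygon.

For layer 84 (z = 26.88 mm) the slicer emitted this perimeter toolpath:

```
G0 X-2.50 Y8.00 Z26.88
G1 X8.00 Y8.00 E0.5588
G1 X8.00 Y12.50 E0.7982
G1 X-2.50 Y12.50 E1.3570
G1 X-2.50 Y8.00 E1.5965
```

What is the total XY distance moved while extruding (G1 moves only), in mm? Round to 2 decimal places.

30.00 mm

Sum the Euclidean lengths of each G1 segment: total = 30.00 mm.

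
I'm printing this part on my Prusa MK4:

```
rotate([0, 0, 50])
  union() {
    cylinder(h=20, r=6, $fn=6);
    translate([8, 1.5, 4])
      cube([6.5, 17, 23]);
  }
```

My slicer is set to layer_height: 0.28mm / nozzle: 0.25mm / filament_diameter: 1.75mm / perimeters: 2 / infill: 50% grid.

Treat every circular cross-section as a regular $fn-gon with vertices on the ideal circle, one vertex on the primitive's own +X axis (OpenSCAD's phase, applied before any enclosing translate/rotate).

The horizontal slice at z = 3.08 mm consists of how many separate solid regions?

1

At z = 3.08 mm: the r=6 cylinder contributes a regular 6-gon of circumradius 6; the cube at (8, 1.5) is absent (z outside [4, 27]); Merging all regions: only the r=6 cylinder is present, so the union is just that shape — 1 connected region; (whole slice rotated 50° about Z — lengths, areas and connectivity unchanged). The result has 1 disconnected region.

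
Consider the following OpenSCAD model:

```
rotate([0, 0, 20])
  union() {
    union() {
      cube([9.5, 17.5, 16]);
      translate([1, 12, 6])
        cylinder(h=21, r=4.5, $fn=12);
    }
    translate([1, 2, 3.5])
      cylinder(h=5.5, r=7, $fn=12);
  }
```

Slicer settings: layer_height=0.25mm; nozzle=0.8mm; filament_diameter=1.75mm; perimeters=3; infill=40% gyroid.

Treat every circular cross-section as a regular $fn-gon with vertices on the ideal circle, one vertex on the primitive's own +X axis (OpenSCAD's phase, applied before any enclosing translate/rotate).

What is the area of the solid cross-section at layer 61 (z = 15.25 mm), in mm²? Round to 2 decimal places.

187.89 mm²

At z = 15.25 mm: the cube (footprint 9.5×17.5) is included at this height (area 166.25 mm²); the r=4.5 cylinder at (1, 12) gives a regular 12-gon of circumradius 4.5 (constant along its height) (area = (12/2)·4.500²·sin(360°/12) = 60.75 mm²); Merging all regions: the regions partially overlap — summed areas 227.00 mm² minus the doubly-counted overlap 39.11 mm² gives 187.89 mm² — area = 187.89 mm²; the cylinder at (1, 2) does not reach this height (z outside [3.5, 9]); Combining (union): only the result so far is present, so the union is just that shape — area = 187.89 mm²; (rotated 20° about Z; rotation is an isometry so areas/perimeters/island counts are preserved). Overall, the cross-section is a single solid region. Net area = 187.89 mm².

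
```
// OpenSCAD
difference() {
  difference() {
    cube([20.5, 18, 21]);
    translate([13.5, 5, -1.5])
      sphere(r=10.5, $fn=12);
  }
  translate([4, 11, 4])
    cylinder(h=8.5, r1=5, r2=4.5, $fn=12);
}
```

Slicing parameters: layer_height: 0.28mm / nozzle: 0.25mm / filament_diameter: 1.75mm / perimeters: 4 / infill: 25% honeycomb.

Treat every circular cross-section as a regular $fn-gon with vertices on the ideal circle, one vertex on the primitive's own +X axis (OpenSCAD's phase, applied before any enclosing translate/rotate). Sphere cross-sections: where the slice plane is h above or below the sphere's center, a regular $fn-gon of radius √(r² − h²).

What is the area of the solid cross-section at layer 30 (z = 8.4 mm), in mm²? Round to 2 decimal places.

At z = 8.4 mm: the cube (footprint 20.5×18) is included at this height (area 369.00 mm²); the sphere at (13.5, 5): section is a regular 12-gon, circumradius = √(r²−h²) = √(10.5²−9.9²) = 3.499 (area = (12/2)·3.499²·sin(360°/12) = 36.72 mm²); Taking the first minus the rest: starting from the 20.5×18 cube (369.00 mm²), the r=10.5 sphere at (13.5, 5) lies wholly inside it (removes its full 36.72 mm² and its 21.73 mm outline becomes a hole wall) — area = 332.28 mm²; the cone at (4, 11): at t=0.518 of its height the radius interpolates to r₁+(r₂−r₁)t = 4.741, giving a regular 12-gon of that circumradius (area = (12/2)·4.741²·sin(360°/12) = 67.44 mm²); After the difference (first − rest): starting from the result so far (332.28 mm²), the cone at (4, 11) partially overlaps it — only the 65.42 mm² overlap (of its 67.44 mm²) is removed, clipping the outline — area = 266.86 mm². Overall, the cross-section is one region with 1 hole. Net area = 266.86 mm².

266.86 mm²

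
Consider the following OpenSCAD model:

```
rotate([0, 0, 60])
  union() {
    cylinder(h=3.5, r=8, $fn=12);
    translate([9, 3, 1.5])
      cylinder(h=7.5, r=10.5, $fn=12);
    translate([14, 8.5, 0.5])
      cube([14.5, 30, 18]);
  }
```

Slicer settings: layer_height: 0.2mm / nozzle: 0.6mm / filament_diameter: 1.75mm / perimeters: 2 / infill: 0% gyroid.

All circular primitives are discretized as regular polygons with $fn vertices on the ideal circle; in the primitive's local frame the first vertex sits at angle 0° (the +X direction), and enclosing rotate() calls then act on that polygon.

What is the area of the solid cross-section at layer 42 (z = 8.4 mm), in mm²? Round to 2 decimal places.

At z = 8.4 mm: the cylinder is not intersected at this z (z outside [0, 3.5]); the r=10.5 cylinder at (9, 3) contributes a regular 12-gon of circumradius 10.5 (area = (12/2)·10.500²·sin(360°/12) = 330.75 mm²); the cube at (14, 8.5) (footprint 14.5×30) is included at this height (area 435.00 mm²); Taking the union: the regions partially overlap — summed areas 765.75 mm² minus the doubly-counted overlap 7.36 mm² gives 758.39 mm² — area = 758.39 mm²; (rotated 60° about Z; rotation is an isometry so areas/perimeters/island counts are preserved). Overall, the cross-section is a single solid region. Net area = 758.39 mm².

758.39 mm²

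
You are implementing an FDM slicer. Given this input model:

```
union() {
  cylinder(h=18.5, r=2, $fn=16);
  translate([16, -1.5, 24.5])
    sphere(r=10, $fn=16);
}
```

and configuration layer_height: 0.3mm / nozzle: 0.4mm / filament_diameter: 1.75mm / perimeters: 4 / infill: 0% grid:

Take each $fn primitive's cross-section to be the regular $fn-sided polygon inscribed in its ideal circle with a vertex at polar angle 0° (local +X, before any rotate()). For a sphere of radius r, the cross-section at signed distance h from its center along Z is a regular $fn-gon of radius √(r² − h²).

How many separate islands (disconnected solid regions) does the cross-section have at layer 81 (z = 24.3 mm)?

At z = 24.3 mm: the cylinder does not reach this height (z outside [0, 18.5]); the sphere at (16, -1.5): section is a regular 16-gon, circumradius = √(r²−h²) = √(10²−0.2²) = 9.998; Merging all regions: only the r=10 sphere at (16, -1.5) is present, so the union is just that shape — 1 connected region. Overall, the cross-section is a single solid region. Island count = 1.

1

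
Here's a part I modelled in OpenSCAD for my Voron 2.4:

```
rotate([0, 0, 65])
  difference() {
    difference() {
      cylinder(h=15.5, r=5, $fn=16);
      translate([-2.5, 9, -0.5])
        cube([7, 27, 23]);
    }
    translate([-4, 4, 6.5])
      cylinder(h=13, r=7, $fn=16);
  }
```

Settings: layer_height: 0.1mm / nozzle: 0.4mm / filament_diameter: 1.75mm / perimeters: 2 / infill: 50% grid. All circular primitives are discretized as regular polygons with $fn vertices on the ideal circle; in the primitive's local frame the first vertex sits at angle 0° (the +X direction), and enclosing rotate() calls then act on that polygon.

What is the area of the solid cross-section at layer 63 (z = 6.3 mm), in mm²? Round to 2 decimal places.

At z = 6.3 mm: the cylinder: section is a regular 16-gon, circumradius r=5 (area = (16/2)·5.000²·sin(360°/16) = 76.54 mm²); the cube at (-2.5, 9) (footprint 7×27) is included at this height (area 189.00 mm²); Subtracting the remaining from the first: starting from the r=5 cylinder (76.54 mm²), the 7×27 cube at (-2.5, 9) misses the remaining region (no effect) — area = 76.54 mm²; the cylinder at (-4, 4) does not reach this height (z outside [6.5, 19.5]); Subtracting the remaining from the first: none of the subtracted shapes is present at this height, so that combined region is unchanged — area = 76.54 mm²; (whole slice rotated 65° about Z — lengths, areas and connectivity unchanged). Overall, the cross-section is a single solid region. Net area = 76.54 mm².

76.54 mm²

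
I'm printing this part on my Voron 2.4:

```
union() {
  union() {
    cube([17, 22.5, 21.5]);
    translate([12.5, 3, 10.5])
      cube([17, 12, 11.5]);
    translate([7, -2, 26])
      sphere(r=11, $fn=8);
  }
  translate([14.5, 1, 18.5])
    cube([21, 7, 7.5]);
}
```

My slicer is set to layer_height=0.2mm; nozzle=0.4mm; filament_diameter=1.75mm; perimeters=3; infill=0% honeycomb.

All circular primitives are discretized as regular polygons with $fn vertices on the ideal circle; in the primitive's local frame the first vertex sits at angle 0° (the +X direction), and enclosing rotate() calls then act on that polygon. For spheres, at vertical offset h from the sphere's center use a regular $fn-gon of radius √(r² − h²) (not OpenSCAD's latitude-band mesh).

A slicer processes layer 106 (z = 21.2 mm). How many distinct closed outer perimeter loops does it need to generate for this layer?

At z = 21.2 mm: the cube is present — its section is the full 17×22.5 rectangle; the cube at (12.5, 3) (footprint 17×12) is included at this height; the r=11 sphere at (7, -2) slices to a regular 8-gon of circumradius 9.897 (√(r²−h²) with h=4.8 from center); Taking the union: the regions partially overlap (shared area 149.44 mm²), so overlapping operands fuse into one piece — 1 connected region; the cube at (14.5, 1) is present — its section is the full 21×7 rectangle; Combining (union): the regions partially overlap (shared area 80.00 mm²), so overlapping operands fuse into one piece — 1 connected region. The result has 1 disconnected region.

1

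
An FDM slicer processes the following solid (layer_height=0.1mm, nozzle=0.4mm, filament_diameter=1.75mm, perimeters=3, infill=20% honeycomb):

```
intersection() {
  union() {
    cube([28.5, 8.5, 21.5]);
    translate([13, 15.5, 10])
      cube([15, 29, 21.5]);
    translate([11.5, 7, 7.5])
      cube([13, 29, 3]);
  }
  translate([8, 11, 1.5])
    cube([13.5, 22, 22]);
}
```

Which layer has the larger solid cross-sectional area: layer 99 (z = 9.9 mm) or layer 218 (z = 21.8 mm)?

Layer 99 (z = 9.9): the cube (footprint 28.5×8.5) is included at this height (area 242.25 mm²); the cube at (13, 15.5) is not intersected at this z (z outside [10, 31.5]); the cube at (11.5, 7) is present — its section is the full 13×29 rectangle (area 377.00 mm²); Combining (union): the regions partially overlap — summed areas 619.25 mm² minus the doubly-counted overlap 19.50 mm² gives 599.75 mm² — area = 599.75 mm²; the cube at (8, 11) is present — its section is the full 13.5×22 rectangle (area 297.00 mm²); Keeping only the common overlap: the 13.5×22 cube at (8, 11) partially overlaps that combined region; clipping to the common part keeps 220.00 mm² — area = 220.00 mm². So its area = 220.00 mm². Layer 218 (z = 21.8): the cube is not intersected at this z (z outside [0, 21.5]); the cube at (13, 15.5) (footprint 15×29) is included at this height (area 435.00 mm²); the cube at (11.5, 7) is absent (z outside [7.5, 10.5]); Taking the union: only the 15×29 cube at (13, 15.5) is present, so the union is just that shape — area = 435.00 mm²; the 13.5×22 cube at (8, 11) contributes its full rectangle (area 297.00 mm²); After intersecting: the 13.5×22 cube at (8, 11) partially overlaps the result so far; clipping to the common part keeps 148.75 mm² — area = 148.75 mm². So its area = 148.75 mm². Layer 99 is larger (220.00 vs 148.75 mm²).

layer 99 (z = 9.9 mm)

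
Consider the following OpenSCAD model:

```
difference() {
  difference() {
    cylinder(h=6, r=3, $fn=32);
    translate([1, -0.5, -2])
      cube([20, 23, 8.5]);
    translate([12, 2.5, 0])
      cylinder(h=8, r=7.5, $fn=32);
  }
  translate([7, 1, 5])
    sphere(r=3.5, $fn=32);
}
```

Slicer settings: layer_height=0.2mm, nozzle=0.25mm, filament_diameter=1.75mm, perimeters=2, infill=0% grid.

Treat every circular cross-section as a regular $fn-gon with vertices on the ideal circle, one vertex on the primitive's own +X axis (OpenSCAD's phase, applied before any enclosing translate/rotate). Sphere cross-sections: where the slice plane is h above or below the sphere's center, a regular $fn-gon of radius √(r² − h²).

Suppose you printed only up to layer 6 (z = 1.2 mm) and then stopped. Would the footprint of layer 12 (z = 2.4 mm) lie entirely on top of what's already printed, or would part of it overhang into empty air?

entirely on top

Compare the two slices. At z = 1.2: the r=3 cylinder contributes a regular 32-gon of circumradius 3 (area = (32/2)·3.000²·sin(360°/32) = 28.09 mm²); the cube at (1, -0.5) is present — its section is the full 20×23 rectangle (area 460.00 mm²); the cylinder at (12, 2.5): section is a regular 32-gon, circumradius r=7.5 (area = (32/2)·7.500²·sin(360°/32) = 175.58 mm²); Taking the first minus the rest: starting from the r=3 cylinder (28.09 mm²), the 20×23 cube at (1, -0.5) partially overlaps it — only the 5.08 mm² overlap (of its 460.00 mm²) is removed, clipping the outline; the r=7.5 cylinder at (12, 2.5) misses the remaining region (no effect) — area = 23.02 mm²; the sphere at (7, 1) does not reach this height (|z−center|=3.800 > r=3.5); After the difference (first − rest): none of the subtracted shapes is present at this height, so the result so far is unchanged — area = 23.02 mm². At z = 2.4: the r=3 cylinder contributes a regular 32-gon of circumradius 3 (area = (32/2)·3.000²·sin(360°/32) = 28.09 mm²); the 20×23 cube at (1, -0.5) contributes its full rectangle (area 460.00 mm²); the cylinder at (12, 2.5): section is a regular 32-gon, circumradius r=7.5 (area = (32/2)·7.500²·sin(360°/32) = 175.58 mm²); Subtracting the remaining from the first: starting from the r=3 cylinder (28.09 mm²), the 20×23 cube at (1, -0.5) partially overlaps it — only the 5.08 mm² overlap (of its 460.00 mm²) is removed, clipping the outline; the r=7.5 cylinder at (12, 2.5) misses the remaining region (no effect) — area = 23.02 mm²; the sphere at (7, 1): section is a regular 32-gon, circumradius = √(r²−h²) = √(3.5²−2.6²) = 2.343 (area = (32/2)·2.343²·sin(360°/32) = 17.14 mm²); Taking the first minus the rest: starting from that combined region (23.02 mm²), the r=3.5 sphere at (7, 1) misses the remaining region (no effect) — area = 23.02 mm². Checking containment: the cross-section at z = 2.4 is a subset of the cross-section at z = 1.2.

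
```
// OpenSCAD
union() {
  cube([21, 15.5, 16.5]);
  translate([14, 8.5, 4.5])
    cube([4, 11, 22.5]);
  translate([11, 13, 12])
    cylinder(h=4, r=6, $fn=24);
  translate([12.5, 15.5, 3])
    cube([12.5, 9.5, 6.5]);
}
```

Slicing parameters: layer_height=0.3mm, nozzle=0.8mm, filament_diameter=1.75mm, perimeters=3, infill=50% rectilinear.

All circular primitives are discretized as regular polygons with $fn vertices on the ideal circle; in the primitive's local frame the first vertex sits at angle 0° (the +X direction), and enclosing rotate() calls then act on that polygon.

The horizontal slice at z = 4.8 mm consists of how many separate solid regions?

At z = 4.8 mm: the cube (footprint 21×15.5) is included at this height; the cube at (14, 8.5) is present — its section is the full 4×11 rectangle; the cylinder at (11, 13) is not intersected at this z (z outside [12, 16]); the 12.5×9.5 cube at (12.5, 15.5) contributes its full rectangle; Taking the union: the regions partially overlap (shared area 44.00 mm²), so overlapping operands fuse into one piece — 1 connected region. The result has 1 disconnected region.

1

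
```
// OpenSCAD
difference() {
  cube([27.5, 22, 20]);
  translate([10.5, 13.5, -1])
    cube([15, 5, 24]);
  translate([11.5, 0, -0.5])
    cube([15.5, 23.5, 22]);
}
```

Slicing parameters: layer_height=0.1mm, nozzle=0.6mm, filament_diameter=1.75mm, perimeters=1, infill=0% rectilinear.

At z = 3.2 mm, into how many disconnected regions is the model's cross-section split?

2

At z = 3.2 mm: the cube is present — its section is the full 27.5×22 rectangle; the 15×5 cube at (10.5, 13.5) contributes its full rectangle; the cube at (11.5, 0) (footprint 15.5×23.5) is included at this height; After the difference (first − rest): starting from the 27.5×22 cube, the 15×5 cube at (10.5, 13.5) lies wholly inside it (removes its full 75.00 mm² and its 40.00 mm outline becomes a hole wall); the 15.5×23.5 cube at (11.5, 0) partially overlaps it — only the 271.00 mm² overlap (of its 364.25 mm²) is removed, clipping the outline — 2 connected regions. The result has 2 disconnected regions.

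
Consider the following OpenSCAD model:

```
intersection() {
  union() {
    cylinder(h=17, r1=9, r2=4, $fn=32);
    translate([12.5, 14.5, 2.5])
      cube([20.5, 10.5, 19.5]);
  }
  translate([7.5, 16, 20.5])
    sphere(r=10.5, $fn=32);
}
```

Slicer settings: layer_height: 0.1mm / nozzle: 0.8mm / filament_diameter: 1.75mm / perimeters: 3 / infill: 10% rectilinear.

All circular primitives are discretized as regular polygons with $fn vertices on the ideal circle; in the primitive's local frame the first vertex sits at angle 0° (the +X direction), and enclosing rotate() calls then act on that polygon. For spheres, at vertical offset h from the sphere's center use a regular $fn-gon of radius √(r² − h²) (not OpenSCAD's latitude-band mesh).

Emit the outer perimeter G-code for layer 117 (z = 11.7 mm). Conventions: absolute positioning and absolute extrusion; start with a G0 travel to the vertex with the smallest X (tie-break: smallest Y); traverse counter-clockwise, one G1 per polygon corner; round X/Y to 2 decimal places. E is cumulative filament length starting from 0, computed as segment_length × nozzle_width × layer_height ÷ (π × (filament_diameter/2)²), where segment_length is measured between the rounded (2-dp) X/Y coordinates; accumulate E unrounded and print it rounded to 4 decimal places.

G0 X12.50 Y14.50 Z11.70
G1 X13.00 Y14.50 E0.0166
G1 X13.12 Y14.88 E0.0299
G1 X13.23 Y16.00 E0.0673
G1 X13.12 Y17.12 E0.1047
G1 X12.79 Y18.19 E0.1420
G1 X12.50 Y18.74 E0.1627
G1 X12.50 Y14.50 E0.3037

At z = 11.7 mm: the cone (r1=9→r2=4) has section circumradius 5.559 here — a regular 32-gon; the cube at (12.5, 14.5) is present — its section is the full 20.5×10.5 rectangle; Taking the union: the 2 present regions are separate (no shared area or edge), so areas and boundary lengths simply add and each stays a separate island — 2 connected regions; the r=10.5 sphere at (7.5, 16) contributes a regular 32-gon of circumradius √(10.5²−8.8²) = 5.728; After intersecting: the r=10.5 sphere at (7.5, 16) partially overlaps the result so far; clipping to the common part keeps 2.29 mm² — 1 connected region. The outline is a single polygon with 7 vertices. Extrusion per mm of travel: 0.8 × 0.1 / (π × 0.875²) = 0.033260. Accumulating E over each segment gives final E = 0.3037.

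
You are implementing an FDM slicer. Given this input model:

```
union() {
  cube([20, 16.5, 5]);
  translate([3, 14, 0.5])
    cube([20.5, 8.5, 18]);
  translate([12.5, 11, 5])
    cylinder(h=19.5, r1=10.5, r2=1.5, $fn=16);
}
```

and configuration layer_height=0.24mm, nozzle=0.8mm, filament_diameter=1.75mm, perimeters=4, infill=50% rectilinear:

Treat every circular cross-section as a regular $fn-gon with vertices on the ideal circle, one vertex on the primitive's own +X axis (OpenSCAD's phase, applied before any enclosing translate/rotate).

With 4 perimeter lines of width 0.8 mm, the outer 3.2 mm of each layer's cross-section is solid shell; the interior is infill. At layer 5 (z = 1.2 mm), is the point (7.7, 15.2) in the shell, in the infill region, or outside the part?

At z = 1.2 mm: the cube is present — its section is the full 20×16.5 rectangle; the 20.5×8.5 cube at (3, 14) contributes its full rectangle; the cone at (12.5, 11) does not reach this height (z outside [5, 24.5]); Taking the union: the regions partially overlap (shared area 42.50 mm²), so overlapping operands fuse into one piece — 1 connected region. Overall, the cross-section is a single solid region. The nearest boundary edge runs (0.00, 16.50)→(3.00, 16.50); distance from the point to it = 4.88 mm. The point is inside the cross-section and 4.88 mm from the nearest boundary — more than the 3.2 mm shell width (4 × 0.8), so it's in the infill interior.

infill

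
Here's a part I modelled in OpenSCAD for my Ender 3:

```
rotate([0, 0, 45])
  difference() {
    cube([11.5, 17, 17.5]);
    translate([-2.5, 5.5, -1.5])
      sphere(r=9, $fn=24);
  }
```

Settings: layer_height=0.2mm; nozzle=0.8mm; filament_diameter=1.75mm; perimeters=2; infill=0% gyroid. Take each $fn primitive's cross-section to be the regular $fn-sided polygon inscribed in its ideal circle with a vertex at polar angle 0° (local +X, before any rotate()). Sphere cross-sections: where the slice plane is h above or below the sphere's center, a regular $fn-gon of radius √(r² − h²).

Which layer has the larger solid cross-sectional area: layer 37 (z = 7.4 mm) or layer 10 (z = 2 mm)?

layer 37 (z = 7.4 mm)

Layer 37 (z = 7.4): the 11.5×17 cube contributes its full rectangle (area 195.50 mm²); the r=9 sphere at (-2.5, 5.5) slices to a regular 24-gon of circumradius 1.338 (√(r²−h²) with h=8.9 from center) (area = (24/2)·1.338²·sin(360°/24) = 5.56 mm²); Taking the first minus the rest: starting from the 11.5×17 cube (195.50 mm²), the r=9 sphere at (-2.5, 5.5) misses the remaining region (no effect) — area = 195.50 mm²; (whole slice rotated 45° about Z — lengths, areas and connectivity unchanged). So its area = 195.50 mm². Layer 10 (z = 2): the cube (footprint 11.5×17) is included at this height (area 195.50 mm²); the r=9 sphere at (-2.5, 5.5) contributes a regular 24-gon of circumradius √(9²−3.5²) = 8.292 (area = (24/2)·8.292²·sin(360°/24) = 213.53 mm²); After the difference (first − rest): starting from the 11.5×17 cube (195.50 mm²), the r=9 sphere at (-2.5, 5.5) partially overlaps it — only the 61.03 mm² overlap (of its 213.53 mm²) is removed, clipping the outline — area = 134.47 mm²; (rotated 45° about Z; rotation is an isometry so areas/perimeters/island counts are preserved). So its area = 134.47 mm². Layer 37 is larger (195.50 vs 134.47 mm²).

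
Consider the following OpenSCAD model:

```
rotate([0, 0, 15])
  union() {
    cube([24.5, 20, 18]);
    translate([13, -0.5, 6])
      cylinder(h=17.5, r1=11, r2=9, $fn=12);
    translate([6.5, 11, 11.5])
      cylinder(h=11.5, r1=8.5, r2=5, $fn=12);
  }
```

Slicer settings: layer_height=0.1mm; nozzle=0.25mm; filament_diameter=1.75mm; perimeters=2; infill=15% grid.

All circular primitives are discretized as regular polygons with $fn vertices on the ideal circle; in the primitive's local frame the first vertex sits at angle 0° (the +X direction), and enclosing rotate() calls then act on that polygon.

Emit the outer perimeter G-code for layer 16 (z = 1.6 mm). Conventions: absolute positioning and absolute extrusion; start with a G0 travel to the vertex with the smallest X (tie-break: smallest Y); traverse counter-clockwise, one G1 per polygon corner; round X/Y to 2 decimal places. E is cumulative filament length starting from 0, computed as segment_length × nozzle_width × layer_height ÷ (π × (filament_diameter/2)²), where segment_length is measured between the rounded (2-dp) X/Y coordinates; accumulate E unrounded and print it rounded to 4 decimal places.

G0 X-5.18 Y19.32 Z1.60
G1 X0.00 Y0.00 E0.2079
G1 X23.67 Y6.34 E0.4626
G1 X18.49 Y25.66 E0.6705
G1 X-5.18 Y19.32 E0.9252

At z = 1.6 mm: the 24.5×20 cube contributes its full rectangle; the cone at (13, -0.5) does not reach this height (z outside [6, 23.5]); the cone at (6.5, 11) is not intersected at this z (z outside [11.5, 23]); Merging all regions: only the 24.5×20 cube is present, so the union is just that shape — 1 connected region; (rotated 15° about Z; rotation is an isometry so areas/perimeters/island counts are preserved). The outline is a single polygon with 4 vertices. Extrusion per mm of travel: 0.25 × 0.1 / (π × 0.875²) = 0.010394. Accumulating E over each segment gives final E = 0.9252.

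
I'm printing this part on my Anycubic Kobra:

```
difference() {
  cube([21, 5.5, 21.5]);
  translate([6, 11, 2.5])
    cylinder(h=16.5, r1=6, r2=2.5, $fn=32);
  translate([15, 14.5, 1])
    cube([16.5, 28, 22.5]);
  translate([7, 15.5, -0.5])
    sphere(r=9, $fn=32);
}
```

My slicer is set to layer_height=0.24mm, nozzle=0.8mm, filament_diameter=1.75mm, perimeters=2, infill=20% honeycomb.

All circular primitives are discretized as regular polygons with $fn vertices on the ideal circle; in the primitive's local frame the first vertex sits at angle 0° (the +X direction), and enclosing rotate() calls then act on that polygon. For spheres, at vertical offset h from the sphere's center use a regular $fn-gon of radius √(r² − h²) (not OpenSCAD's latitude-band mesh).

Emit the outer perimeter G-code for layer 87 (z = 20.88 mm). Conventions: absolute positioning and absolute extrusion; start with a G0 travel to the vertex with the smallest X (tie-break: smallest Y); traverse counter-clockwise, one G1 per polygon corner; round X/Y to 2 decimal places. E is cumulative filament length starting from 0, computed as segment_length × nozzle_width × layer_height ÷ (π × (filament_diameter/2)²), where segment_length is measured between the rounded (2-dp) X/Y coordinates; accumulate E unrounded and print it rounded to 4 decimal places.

G0 X0.00 Y0.00 Z20.88
G1 X21.00 Y0.00 E1.6763
G1 X21.00 Y5.50 E2.1153
G1 X0.00 Y5.50 E3.7917
G1 X0.00 Y0.00 E4.2307

At z = 20.88 mm: the 21×5.5 cube contributes its full rectangle; the cone at (6, 11) is absent (z outside [2.5, 19]); the cube at (15, 14.5) is present — its section is the full 16.5×28 rectangle; the sphere at (7, 15.5) is not intersected at this z (|z−center|=21.380 > r=9); Taking the first minus the rest: starting from the 21×5.5 cube, the 16.5×28 cube at (15, 14.5) misses the remaining region (no effect) — 1 connected region. The outline is a single polygon with 4 vertices. Extrusion per mm of travel: 0.8 × 0.24 / (π × 0.875²) = 0.079824. Accumulating E over each segment gives final E = 4.2307.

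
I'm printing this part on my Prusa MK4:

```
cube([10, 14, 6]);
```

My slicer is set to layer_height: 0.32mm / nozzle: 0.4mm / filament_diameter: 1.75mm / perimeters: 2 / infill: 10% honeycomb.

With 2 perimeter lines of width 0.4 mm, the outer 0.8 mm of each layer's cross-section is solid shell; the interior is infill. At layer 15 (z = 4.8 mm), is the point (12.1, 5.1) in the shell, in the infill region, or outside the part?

At z = 4.8 mm: the 10×14 cube contributes its full rectangle. Overall, the cross-section is a single solid region. The nearest boundary edge runs (10.00, 0.00)→(10.00, 14.00); distance from the point to it = 2.10 mm. The point is not inside any of the regions above, so it lies outside the cross-section (2.10 mm from the nearest boundary).

outside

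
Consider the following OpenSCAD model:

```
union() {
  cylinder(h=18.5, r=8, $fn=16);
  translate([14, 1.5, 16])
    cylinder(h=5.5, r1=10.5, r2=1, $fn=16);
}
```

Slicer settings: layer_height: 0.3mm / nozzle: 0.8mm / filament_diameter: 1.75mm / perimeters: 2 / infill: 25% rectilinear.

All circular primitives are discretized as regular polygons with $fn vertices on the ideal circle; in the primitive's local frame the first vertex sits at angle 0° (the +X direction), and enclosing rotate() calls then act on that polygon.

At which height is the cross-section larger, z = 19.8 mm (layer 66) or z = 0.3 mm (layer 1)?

layer 1 (z = 0.3 mm)

Layer 66 (z = 19.8): the cylinder is absent (z outside [0, 18.5]); the cone at (14, 1.5): at t=0.691 of its height the radius interpolates to r₁+(r₂−r₁)t = 3.936, giving a regular 16-gon of that circumradius (area = (16/2)·3.936²·sin(360°/16) = 47.44 mm²); Combining (union): only the cone at (14, 1.5) is present, so the union is just that shape — area = 47.44 mm². So its area = 47.44 mm². Layer 1 (z = 0.3): the r=8 cylinder contributes a regular 16-gon of circumradius 8 (area = (16/2)·8.000²·sin(360°/16) = 195.93 mm²); the cone at (14, 1.5) is absent (z outside [16, 21.5]); Taking the union: only the r=8 cylinder is present, so the union is just that shape — area = 195.93 mm². So its area = 195.93 mm². Layer 1 is larger (195.93 vs 47.44 mm²).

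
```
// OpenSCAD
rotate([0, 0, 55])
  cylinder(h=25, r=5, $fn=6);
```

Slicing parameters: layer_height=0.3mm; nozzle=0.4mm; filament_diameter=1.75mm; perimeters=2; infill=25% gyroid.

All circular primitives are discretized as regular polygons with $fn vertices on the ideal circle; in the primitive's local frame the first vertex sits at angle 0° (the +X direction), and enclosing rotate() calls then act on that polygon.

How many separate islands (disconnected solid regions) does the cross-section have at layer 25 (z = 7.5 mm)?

At z = 7.5 mm: the cylinder: section is a regular 6-gon, circumradius r=5; (rotated 55° about Z; rotation is an isometry so areas/perimeters/island counts are preserved). Overall, the cross-section is a single solid region. Island count = 1.

1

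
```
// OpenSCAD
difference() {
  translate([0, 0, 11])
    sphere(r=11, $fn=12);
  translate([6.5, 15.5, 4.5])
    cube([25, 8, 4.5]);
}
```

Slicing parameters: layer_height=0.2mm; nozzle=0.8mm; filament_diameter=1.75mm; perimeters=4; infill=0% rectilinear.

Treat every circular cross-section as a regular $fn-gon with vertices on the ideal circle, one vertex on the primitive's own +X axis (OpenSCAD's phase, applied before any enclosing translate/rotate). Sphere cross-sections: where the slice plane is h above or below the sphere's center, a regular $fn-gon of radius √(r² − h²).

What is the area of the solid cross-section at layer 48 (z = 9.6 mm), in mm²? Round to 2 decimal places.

357.12 mm²

At z = 9.6 mm: the sphere: section is a regular 12-gon, circumradius = √(r²−h²) = √(11²−1.4²) = 10.911 (area = (12/2)·10.911²·sin(360°/12) = 357.12 mm²); the cube at (6.5, 15.5) does not reach this height (z outside [4.5, 9]); Subtracting the remaining from the first: none of the subtracted shapes is present at this height, so the r=11 sphere is unchanged — area = 357.12 mm². Overall, the cross-section is a single solid region. Net area = 357.12 mm².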